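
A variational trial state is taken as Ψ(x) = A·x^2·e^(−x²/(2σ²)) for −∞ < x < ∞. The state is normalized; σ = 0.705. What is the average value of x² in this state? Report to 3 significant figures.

⟨x^2⟩ ≈ 1.24

⟨x²⟩ = ∫ x^2 |Ψ|² dx over the full domain.
Since the A² factors cancel between numerator and denominator, ⟨x²⟩ = 5·σ^2/2.
With σ = 0.705, ⟨x^2⟩ = 1.243.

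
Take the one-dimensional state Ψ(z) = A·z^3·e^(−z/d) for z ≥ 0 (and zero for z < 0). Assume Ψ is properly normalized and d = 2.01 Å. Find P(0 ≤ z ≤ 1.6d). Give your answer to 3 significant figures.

The probability is P = ∫ |Ψ|² dz over [0, 1.6d].
Since A² = 1/(45·d^7/8), this is the region integral divided by the full normalization integral.
In terms of u = z/d (A² and the length scale cancel between numerator and denominator), P = [∫_{0}^{1.6} u^6·e^(-2·u) du] / [∫_{0}^{∞} u^6·e^(-2·u) du].
An antiderivative of u^6·e^(-2·u) is -(4·u^6 + 12·u^5 + 30·u^4 + 60·u^3 + 90·u^2 + 90·u + 45)·e^(-2·u)/8; evaluating from 0 to 1.6 gives ≈ 0.25098, while the full integral is 45/8.
Taking the ratio, P = 0.04462.

P ≈ 0.0446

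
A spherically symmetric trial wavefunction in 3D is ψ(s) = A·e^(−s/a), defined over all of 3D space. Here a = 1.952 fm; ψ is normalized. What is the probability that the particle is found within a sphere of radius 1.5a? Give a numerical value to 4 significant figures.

P ≈ 0.5768

Integrate the radial probability density 4πs²|ψ|² over s ≤ 1.5a.
Normalization gives A² = 1/(π·a^3).
Substituting u = s/a, A², 4π and the length scale all cancel in the ratio: P = ∫_{0}^{1.5} u^2·e^(-2·u) du / ∫_{0}^{∞} u^2·e^(-2·u) du.
Using ∫ u^2·e^(-2·u) du = -(2·u^2 + 2·u + 1)·e^(-2·u)/4, the numerator is 1/4 - 17·e^(-3)/8 and the denominator is 1/4.
This evaluates to P = 0.57681.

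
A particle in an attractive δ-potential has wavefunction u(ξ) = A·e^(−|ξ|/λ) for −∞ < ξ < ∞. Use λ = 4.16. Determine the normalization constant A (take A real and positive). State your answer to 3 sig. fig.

A ≈ 0.490

We need A² ∫|f|² dξ = 1, taking the integral from −∞ to ∞.
∫|u|² dξ = A²·(λ).
Setting this equal to 1 gives A² = 1/(λ).
Substituting λ = 4.16 gives A² = 0.2404, so A = 0.4903.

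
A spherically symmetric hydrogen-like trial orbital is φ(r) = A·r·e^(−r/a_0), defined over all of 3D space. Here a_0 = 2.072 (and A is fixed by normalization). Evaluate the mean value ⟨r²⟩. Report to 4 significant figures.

⟨r^2⟩ ≈ 32.20

By definition ⟨r²⟩ = ∫ r^2 |φ(r)|² 4πr² dr.
Using ∫₀^∞ rⁿ e^(−αr) dr = n!/αⁿ⁺¹, the ratio of the moment integral to the normalization integral gives ⟨r²⟩ = 15·a_0^2/2.
Putting a_0 = 2.072 gives 32.199.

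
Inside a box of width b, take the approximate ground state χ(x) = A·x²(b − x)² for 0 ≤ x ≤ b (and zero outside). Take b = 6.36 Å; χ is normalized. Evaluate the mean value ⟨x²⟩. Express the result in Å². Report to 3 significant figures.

⟨x^2⟩ ≈ 11.0 Å^2

⟨x²⟩ = ∫ x^2 |χ|² dx over the full domain.
Since the A² factors cancel between numerator and denominator, ⟨x²⟩ = 3·b^2/11.
Putting b = 6.36 gives 11.03.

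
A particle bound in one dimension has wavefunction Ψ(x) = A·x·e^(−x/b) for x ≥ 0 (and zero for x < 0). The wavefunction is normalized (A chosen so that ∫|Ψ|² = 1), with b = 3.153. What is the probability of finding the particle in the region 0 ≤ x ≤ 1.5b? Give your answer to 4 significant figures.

P ≈ 0.5768

P = ∫_{0}^{1.5b} |Ψ(x)|² dx.
The normalization integral ∫|Ψ|²dx over the whole domain equals b^3/4·A², and A² cancels in the ratio.
Substituting u = x/b, A² and the length scale cancel in the ratio: P = ∫_{0}^{1.5} u^2·e^(-2·u) du / ∫_{0}^{∞} u^2·e^(-2·u) du.
Using ∫ u^2·e^(-2·u) du = -(2·u^2 + 2·u + 1)·e^(-2·u)/4, the numerator is 1/4 - 17·e^(-3)/8 and the denominator is 1/4.
This works out to P = 0.57681.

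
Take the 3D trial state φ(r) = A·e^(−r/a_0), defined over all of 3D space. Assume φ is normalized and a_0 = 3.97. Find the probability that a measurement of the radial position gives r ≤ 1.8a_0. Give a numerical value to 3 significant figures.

With dV = 4πr²dr, the probability is ∫|φ|² dV over r ≤ 1.8a_0.
The full normalization integral is A²·[π·a_0^3] = 1, fixing A².
Substituting u = r/a_0, A², 4π and the length scale all cancel in the ratio: P = ∫_{0}^{1.8} u^2·e^(-2·u) du / ∫_{0}^{∞} u^2·e^(-2·u) du.
With ∫ u^2·e^(-2·u) du = -(2·u^2 + 2·u + 1)·e^(-2·u)/4 + C, the region integral is 1/4 - 277·e^(-18/5)/100 and the full one is 1/4.
Taking the ratio yields P = 0.6973.

P ≈ 0.697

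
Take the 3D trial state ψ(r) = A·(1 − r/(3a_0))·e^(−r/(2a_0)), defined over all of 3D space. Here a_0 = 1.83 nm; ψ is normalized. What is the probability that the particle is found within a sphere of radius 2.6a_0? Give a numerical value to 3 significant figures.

P = ∫ |ψ|² 4πr² dr over r ≤ 2.6a_0.
Normalization gives A² = 1/(8·π·a_0^3/3).
Substituting u = r/a_0, A², 4π and the length scale all cancel in the ratio: P = ∫_{0}^{2.6} u^2·(1 - u/3)^2·e^(-u) du / ∫_{0}^{∞} u^2·(1 - u/3)^2·e^(-u) du.
With ∫ u^2·(1 - u/3)^2·e^(-u) du = (-u^4 + 2·u^3 - 3·u^2 - 6·u - 6)·e^(-u)/9 + C, the region integral is ≈ 0.23402 and the full one is 2/3.
The region integral divided by the full integral gives P = 0.3510.

P ≈ 0.351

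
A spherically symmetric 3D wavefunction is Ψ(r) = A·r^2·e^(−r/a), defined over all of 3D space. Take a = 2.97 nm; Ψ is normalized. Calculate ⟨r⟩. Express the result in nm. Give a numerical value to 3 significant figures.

The expectation value is the |Ψ|²-weighted average of r: ∫ r|Ψ|² 4πr² dr.
With ∫₀^∞ r^7 e^(−αr) dr = 7!/α^8, evaluating both integrals, ⟨r⟩ = 7·a/2.
With a = 2.97, ⟨r⟩ = 10.40.

⟨r⟩ ≈ 10.4 nm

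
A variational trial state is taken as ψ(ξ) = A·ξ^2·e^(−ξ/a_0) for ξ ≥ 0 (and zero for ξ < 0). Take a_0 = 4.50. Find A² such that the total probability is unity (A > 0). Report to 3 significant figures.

A^2 ≈ 0.000723

We need A² ∫|f|² dξ = 1, taking the integral from 0 to ∞.
With ∫₀^∞ ξ^4 e^(−αξ) dξ = 4!/α^5, with ψ = A·ξ^2·e^(−ξ/a_0), the integral evaluates to A²·[3·a_0^5/4].
Hence A² = 1/[3·a_0^5/4].
With a_0 = 4.50: A² = 0.0007226 and A = 0.02688.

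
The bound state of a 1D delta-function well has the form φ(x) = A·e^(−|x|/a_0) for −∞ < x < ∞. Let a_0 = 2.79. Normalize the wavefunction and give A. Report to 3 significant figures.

We need A² ∫|f|² dx = 1, taking the integral from −∞ to ∞.
Using ∫₀^∞ xⁿ e^(−αx) dx = n!/αⁿ⁺¹, with φ = A·e^(−|x|/a_0), the integral evaluates to A²·[a_0].
Hence A² = 1/[a_0].
Substituting a_0 = 2.79 gives A² = 0.3584, so A = 0.5987.

A ≈ 0.599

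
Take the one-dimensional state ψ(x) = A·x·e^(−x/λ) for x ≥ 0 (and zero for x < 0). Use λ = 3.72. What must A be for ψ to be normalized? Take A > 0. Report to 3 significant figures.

The normalization condition is ∫|ψ|² dx = 1 from 0 to ∞.
Carrying out the integral gives A² · λ^3/4.
Hence A² = 1/[λ^3/4].
With λ = 3.72: A² = 0.07770 and A = 0.2788.

A ≈ 0.279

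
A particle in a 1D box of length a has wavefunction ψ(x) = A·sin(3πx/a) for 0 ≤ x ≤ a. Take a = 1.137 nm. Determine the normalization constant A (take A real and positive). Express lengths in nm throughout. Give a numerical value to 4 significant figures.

A ≈ 1.326 nm^(-1/2)

Normalization requires ∫|ψ|² dx = 1, integrated from 0 to a.
With ψ = A·sin(3πx/a), the integral evaluates to A²·[a/2].
Hence A² = 1/[a/2].
Plugging in a = 1.137 yields A = 1.3263.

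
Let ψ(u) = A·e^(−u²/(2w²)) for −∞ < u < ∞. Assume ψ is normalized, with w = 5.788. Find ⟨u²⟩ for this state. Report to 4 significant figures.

By definition ⟨u²⟩ = ∫ u^2 |ψ(u)|² du.
The ratio of the moment integral to the normalization integral gives ⟨u²⟩ = w^2/2.
Putting w = 5.788 gives 16.750.

⟨u^2⟩ ≈ 16.75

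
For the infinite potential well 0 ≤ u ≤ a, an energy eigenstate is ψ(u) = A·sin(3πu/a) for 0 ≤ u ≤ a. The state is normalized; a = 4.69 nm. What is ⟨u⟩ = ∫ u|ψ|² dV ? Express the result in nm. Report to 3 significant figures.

⟨u⟩ = ∫ u |ψ|² du over the full domain.
Since the A² factors cancel between numerator and denominator, ⟨u⟩ = a/2.
With a = 4.69, ⟨u⟩ = 2.345.

⟨u⟩ ≈ 2.35 nm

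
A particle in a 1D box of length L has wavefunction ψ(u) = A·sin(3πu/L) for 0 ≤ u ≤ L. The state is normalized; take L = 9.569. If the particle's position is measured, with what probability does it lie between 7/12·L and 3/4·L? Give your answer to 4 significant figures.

P ≈ 0.06056

P = ∫_{7/12·L}^{3/4·L} |ψ(u)|² du.
The normalization integral ∫|ψ|²du over the whole domain equals L/2·A², and A² cancels in the ratio.
Let t = u/L; then A² and the length scale cancel, so P = ∫_{7/12}^{3/4} sin(3·π·t)^2 dt ÷ ∫_{0}^{1} sin(3·π·t)^2 dt.
Using ∫ sin(3·π·t)^2 dt = t/2 - sin(6·π·t)/(12·π), the numerator is 1/12 - 1/(6·π) and the denominator is 1/2.
Taking the ratio, P = (-2 + π)/(6·π).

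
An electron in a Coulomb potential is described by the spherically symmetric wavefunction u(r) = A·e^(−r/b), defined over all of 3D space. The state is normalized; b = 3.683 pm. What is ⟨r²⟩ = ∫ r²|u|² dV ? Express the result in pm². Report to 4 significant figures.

⟨r^2⟩ ≈ 40.69 pm^2

By definition ⟨r²⟩ = ∫ r^2 |u(r)|² 4πr² dr.
Recall ∫₀^∞ r^m e^(−r/β) dr = m!·β^(m+1), evaluating both integrals, ⟨r²⟩ = 3·b^2.
With b = 3.683, ⟨r^2⟩ = 40.693.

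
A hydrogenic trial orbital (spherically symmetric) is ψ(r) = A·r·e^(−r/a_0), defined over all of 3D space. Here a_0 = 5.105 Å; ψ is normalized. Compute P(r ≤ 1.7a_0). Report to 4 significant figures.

P ≈ 0.2558

P = ∫ |ψ|² 4πr² dr over r ≤ 1.7a_0.
A² is fixed by ∫₀^∞ 4πr²|ψ|² dr = 1, i.e. A² = (3·π·a_0^5)^(−1).
Let u = r/a_0; then A², 4π and the length scale all cancel, so P = ∫_{0}^{1.7} u^4·e^(-2·u) du ÷ ∫_{0}^{∞} u^4·e^(-2·u) du.
An antiderivative of u^4·e^(-2·u) is -(u^4/2 + u^3 + 3·u^2/2 + 3·u/2 + 3/4)·e^(-2·u); evaluating from 0 to 1.7 gives ≈ 0.191864, while the full integral is 3/4.
Taking the ratio yields P = 0.25582.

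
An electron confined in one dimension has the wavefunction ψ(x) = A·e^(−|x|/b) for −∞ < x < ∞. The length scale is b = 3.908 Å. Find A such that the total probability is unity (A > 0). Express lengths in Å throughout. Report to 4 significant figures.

A ≈ 0.5059 Å^(-1/2)

Require ∫ |ψ|² dx = 1 over the whole domain.
Recall ∫₀^∞ x^m e^(−x/β) dx = m!·β^(m+1), carrying out the integral gives A² · b.
Setting this equal to 1 gives A² = 1/(b).
Plugging in b = 3.908 yields A = 0.50585.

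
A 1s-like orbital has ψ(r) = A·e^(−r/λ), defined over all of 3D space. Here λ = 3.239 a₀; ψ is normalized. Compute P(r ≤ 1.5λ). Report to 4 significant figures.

P ≈ 0.5768

With dV = 4πr²dr, the probability is ∫|ψ|² dV over r ≤ 1.5λ.
A² is fixed by ∫₀^∞ 4πr²|ψ|² dr = 1, i.e. A² = (π·λ^3)^(−1).
Substituting u = r/λ, A², 4π and the length scale all cancel in the ratio: P = ∫_{0}^{1.5} u^2·e^(-2·u) du / ∫_{0}^{∞} u^2·e^(-2·u) du.
An antiderivative of u^2·e^(-2·u) is -(2·u^2 + 2·u + 1)·e^(-2·u)/4; evaluating from 0 to 1.5 gives 1/4 - 17·e^(-3)/8, while the full integral is 1/4.
This evaluates to P = 0.57681.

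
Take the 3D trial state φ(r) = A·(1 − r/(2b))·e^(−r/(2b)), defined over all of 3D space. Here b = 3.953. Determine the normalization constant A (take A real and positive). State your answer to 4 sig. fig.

A ≈ 0.02538

Require ∫ |φ|² 4πr² dr = 1 over the whole domain.
The integral (without the A² prefactor) comes out to 8·π·b^3.
Setting this equal to 1 gives A² = 1/(8·π·b^3).
Substituting b = 3.953 gives A² = 0.00064414, so A = 0.025380.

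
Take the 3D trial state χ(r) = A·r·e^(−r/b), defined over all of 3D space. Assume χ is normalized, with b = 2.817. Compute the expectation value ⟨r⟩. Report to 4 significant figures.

By definition ⟨r⟩ = ∫ r |χ(r)|² 4πr² dr.
Using ∫₀^∞ rⁿ e^(−αr) dr = n!/αⁿ⁺¹, the ratio of the moment integral to the normalization integral gives ⟨r⟩ = 5·b/2.
With b = 2.817, ⟨r⟩ = 7.0425.

⟨r⟩ ≈ 7.043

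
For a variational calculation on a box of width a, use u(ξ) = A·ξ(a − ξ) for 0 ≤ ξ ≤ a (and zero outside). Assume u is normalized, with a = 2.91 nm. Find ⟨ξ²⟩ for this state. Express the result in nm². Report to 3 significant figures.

The expectation value is the |u|²-weighted average of ξ^2: ∫ ξ^2|u|² dξ.
The ratio of the moment integral to the normalization integral gives ⟨ξ²⟩ = 2·a^2/7.
Putting a = 2.91 gives 2.419.

⟨ξ^2⟩ ≈ 2.42 nm^2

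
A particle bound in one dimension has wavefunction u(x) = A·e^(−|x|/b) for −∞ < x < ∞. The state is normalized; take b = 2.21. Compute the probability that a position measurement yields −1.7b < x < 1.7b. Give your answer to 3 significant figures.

|u|² is the probability density, so P = ∫_{−1.7b}^{1.7b} |u|² dx.
Since A² = 1/(b), this is the region integral divided by the full normalization integral.
By symmetry take twice the x ≥ 0 contribution in numerator and denominator; the 2's cancel. In terms of t = x/b (A² and the length scale cancel between numerator and denominator), P = [∫_{0}^{1.7} e^(-2·t) dt] / [∫_{0}^{∞} e^(-2·t) dt].
An antiderivative of e^(-2·t) is -e^(-2·t)/2; evaluating from 0 to 1.7 gives 1/2 - e^(-17/5)/2, while the full integral is 1/2.
This works out to P = 0.9666.

P ≈ 0.967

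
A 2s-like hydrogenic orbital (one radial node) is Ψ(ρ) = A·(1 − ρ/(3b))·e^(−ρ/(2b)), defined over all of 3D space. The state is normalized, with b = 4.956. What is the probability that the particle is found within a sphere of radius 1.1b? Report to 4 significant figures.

P ≈ 0.1660

With dV = 4πρ²dρ, the probability is ∫|Ψ|² dV over ρ ≤ 1.1b.
A² is fixed by ∫₀^∞ 4πρ²|Ψ|² dρ = 1, i.e. A² = (8·π·b^3/3)^(−1).
Let u = ρ/b; then A², 4π and the length scale all cancel, so P = ∫_{0}^{1.1} u^2·(1 - u/3)^2·e^(-u) du ÷ ∫_{0}^{∞} u^2·(1 - u/3)^2·e^(-u) du.
An antiderivative of u^2·(1 - u/3)^2·e^(-u) is (-u^4 + 2·u^3 - 3·u^2 - 6·u - 6)·e^(-u)/9; evaluating from 0 to 1.1 gives ≈ 0.110694, while the full integral is 2/3.
This evaluates to P = 0.16604.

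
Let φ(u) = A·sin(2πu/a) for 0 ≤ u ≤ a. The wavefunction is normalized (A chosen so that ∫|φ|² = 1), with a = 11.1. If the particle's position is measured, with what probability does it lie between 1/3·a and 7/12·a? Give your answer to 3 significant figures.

The probability is P = ∫ |φ|² du over [1/3·a, 7/12·a].
The normalization integral ∫|φ|²du over the whole domain equals a/2·A², and A² cancels in the ratio.
Let t = u/a; then A² and the length scale cancel, so P = ∫_{1/3}^{7/12} sin(2·π·t)^2 dt ÷ ∫_{0}^{1} sin(2·π·t)^2 dt.
With ∫ sin(2·π·t)^2 dt = t/2 - sin(4·π·t)/(8·π) + C, the region integral is -√(3)/(8·π) + 1/8 and the full one is 1/2.
Evaluating gives P = (π - √(3))/(4·π).

P ≈ 0.112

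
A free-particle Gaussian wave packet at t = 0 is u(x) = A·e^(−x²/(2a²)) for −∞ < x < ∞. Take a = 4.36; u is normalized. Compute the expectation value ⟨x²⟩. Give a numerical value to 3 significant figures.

By definition ⟨x²⟩ = ∫ x^2 |u(x)|² dx.
Using the Gaussian integral ∫_{−∞}^{∞} e^(−αx²) dx = √(π/α), the ratio of the moment integral to the normalization integral gives ⟨x²⟩ = a^2/2.
Putting a = 4.36 gives 9.505.

⟨x^2⟩ ≈ 9.50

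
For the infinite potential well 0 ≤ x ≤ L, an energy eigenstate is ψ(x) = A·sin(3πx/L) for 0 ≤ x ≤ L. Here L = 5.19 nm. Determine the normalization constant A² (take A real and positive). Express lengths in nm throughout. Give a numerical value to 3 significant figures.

We need A² ∫|f|² dx = 1, taking the integral from 0 to L.
With ∫₀^L sin²(nπx/L) dx = L/2, carrying out the integral gives A² · L/2.
Hence A² = 1/[L/2].
Substituting L = 5.19 gives A² = 0.3854, so A = 0.6208.

A^2 ≈ 0.385 nm^(-1)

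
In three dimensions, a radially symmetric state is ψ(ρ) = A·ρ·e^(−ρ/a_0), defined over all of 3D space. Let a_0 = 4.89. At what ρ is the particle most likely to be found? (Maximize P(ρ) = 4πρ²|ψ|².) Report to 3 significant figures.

Set d/dρ [P(ρ) = 4πρ²|ψ|²] = 0 and solve for ρ > 0.
This gives ρ = 2·a_0.
With a_0 = 4.89, the most probable radial distance is 9.780.

ρ ≈ 9.78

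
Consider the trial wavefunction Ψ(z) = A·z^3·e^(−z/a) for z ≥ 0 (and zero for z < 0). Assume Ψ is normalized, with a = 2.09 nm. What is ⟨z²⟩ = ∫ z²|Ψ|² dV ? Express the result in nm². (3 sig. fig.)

By definition ⟨z²⟩ = ∫ z^2 |Ψ(z)|² dz.
Recall ∫₀^∞ z^m e^(−z/β) dz = m!·β^(m+1), the ratio of the moment integral to the normalization integral gives ⟨z²⟩ = 14·a^2.
Putting a = 2.09 gives 61.15.

⟨z^2⟩ ≈ 61.2 nm^2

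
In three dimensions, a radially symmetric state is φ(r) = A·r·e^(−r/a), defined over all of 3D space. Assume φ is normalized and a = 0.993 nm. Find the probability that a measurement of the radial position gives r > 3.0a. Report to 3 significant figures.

P ≈ 0.285

Integrate the radial probability density 4πr²|φ|² over r > 3.0a.
Normalization gives A² = 1/(3·π·a^5).
Let u = r/a; then A², 4π and the length scale all cancel, so P = ∫_{3.0}^{∞} u^4·e^(-2·u) du ÷ ∫_{0}^{∞} u^4·e^(-2·u) du.
An antiderivative of u^4·e^(-2·u) is -(u^4/2 + u^3 + 3·u^2/2 + 3·u/2 + 3/4)·e^(-2·u); evaluating from 3.0 to ∞ gives 345·e^(-6)/4, while the full integral is 3/4.
The region integral divided by the full integral gives P = 0.2851.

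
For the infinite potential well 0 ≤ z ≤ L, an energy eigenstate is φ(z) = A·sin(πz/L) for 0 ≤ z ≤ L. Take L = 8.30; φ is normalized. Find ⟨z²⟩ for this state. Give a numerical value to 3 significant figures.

⟨z^2⟩ ≈ 19.5

By definition ⟨z²⟩ = ∫ z^2 |φ(z)|² dz.
With ∫₀^L sin²(nπz/L) dz = L/2, since the A² factors cancel between numerator and denominator, ⟨z²⟩ = -L^2/(2·π^2) + L^2/3.
Putting L = 8.30 gives 19.47.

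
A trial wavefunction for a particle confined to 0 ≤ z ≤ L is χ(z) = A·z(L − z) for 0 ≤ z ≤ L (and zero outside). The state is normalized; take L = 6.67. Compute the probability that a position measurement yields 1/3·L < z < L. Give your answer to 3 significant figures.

P = ∫_{1/3·L}^{L} |χ(z)|² dz.
With A² fixed by ∫|χ|² = 1, i.e. A² = (L^5/30)^(−1), substitute and integrate.
Let u = z/L; then A² and the length scale cancel, so P = ∫_{1/3}^{1} u^2·(1 - u)^2 du ÷ ∫_{0}^{1} u^2·(1 - u)^2 du.
With ∫ u^2·(1 - u)^2 du = u^3·(6·u^2 - 15·u + 10)/30 + C, the region integral is 32/1215 and the full one is 1/30.
The result is P = 64/81.

P ≈ 0.790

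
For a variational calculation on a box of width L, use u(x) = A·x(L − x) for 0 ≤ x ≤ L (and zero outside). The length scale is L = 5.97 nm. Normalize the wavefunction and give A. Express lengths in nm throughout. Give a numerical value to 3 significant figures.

A ≈ 0.0629 nm^(-5/2)

Normalization requires ∫|u|² dx = 1, integrated from 0 to L.
Expanding the polynomial and integrating term by term, ∫|u|² dx = A²·(L^5/30).
So A² = (L^5/30)^(−1).
Plugging in L = 5.97 yields A = 0.06290.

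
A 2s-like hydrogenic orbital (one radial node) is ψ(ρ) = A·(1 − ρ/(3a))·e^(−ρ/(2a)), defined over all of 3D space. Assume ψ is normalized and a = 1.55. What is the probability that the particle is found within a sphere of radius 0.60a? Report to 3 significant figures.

P ≈ 0.0508

With dV = 4πρ²dρ, the probability is ∫|ψ|² dV over ρ ≤ 0.60a.
The full normalization integral is A²·[8·π·a^3/3] = 1, fixing A².
Substituting u = ρ/a, A², 4π and the length scale all cancel in the ratio: P = ∫_{0}^{0.60} u^2·(1 - u/3)^2·e^(-u) du / ∫_{0}^{∞} u^2·(1 - u/3)^2·e^(-u) du.
Using ∫ u^2·(1 - u/3)^2·e^(-u) du = (-u^4 + 2·u^3 - 3·u^2 - 6·u - 6)·e^(-u)/9, the numerator is 2/3 - 2162·e^(-3/5)/1875 and the denominator is 2/3.
This evaluates to P = 0.05078.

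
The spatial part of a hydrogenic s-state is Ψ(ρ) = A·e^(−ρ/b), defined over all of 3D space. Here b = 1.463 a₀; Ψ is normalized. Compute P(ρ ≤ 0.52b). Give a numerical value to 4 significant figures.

P ≈ 0.08780

P = ∫ |Ψ|² 4πρ² dρ over ρ ≤ 0.52b.
Normalization gives A² = 1/(π·b^3).
Substituting u = ρ/b, A², 4π and the length scale all cancel in the ratio: P = ∫_{0}^{0.52} u^2·e^(-2·u) du / ∫_{0}^{∞} u^2·e^(-2·u) du.
With ∫ u^2·e^(-2·u) du = -(2·u^2 + 2·u + 1)·e^(-2·u)/4 + C, the region integral is 1/4 - 1613·e^(-26/25)/2500 and the full one is 1/4.
Taking the ratio yields P = 0.087804.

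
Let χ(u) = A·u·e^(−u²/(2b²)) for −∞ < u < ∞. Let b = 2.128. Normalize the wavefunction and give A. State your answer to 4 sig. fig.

A ≈ 0.3422

The normalization condition is ∫|χ|² du = 1 from −∞ to ∞.
Differentiating ∫e^(−αu²) du = √(π/α) under α to get the higher moments, ∫|χ|² du = A²·(√(π)·b^3/2).
Plugging in b = 2.128 yields A = 0.34219.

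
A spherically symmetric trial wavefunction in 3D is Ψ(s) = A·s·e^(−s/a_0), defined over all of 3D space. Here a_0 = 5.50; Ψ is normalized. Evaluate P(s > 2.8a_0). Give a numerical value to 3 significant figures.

P ≈ 0.342

With dV = 4πs²ds, the probability is ∫|Ψ|² dV over s > 2.8a_0.
A² is fixed by ∫₀^∞ 4πs²|Ψ|² ds = 1, i.e. A² = (3·π·a_0^5)^(−1).
In terms of u = s/a_0 (A², 4π and the length scale all cancel between numerator and denominator), P = [∫_{2.8}^{∞} u^4·e^(-2·u) du] / [∫_{0}^{∞} u^4·e^(-2·u) du].
With ∫ u^4·e^(-2·u) du = -(u^4/2 + u^3 + 3·u^2/2 + 3·u/2 + 3/4)·e^(-2·u) + C, the region integral is ≈ 0.25661 and the full one is 3/4.
The region integral divided by the full integral gives P = 0.3422.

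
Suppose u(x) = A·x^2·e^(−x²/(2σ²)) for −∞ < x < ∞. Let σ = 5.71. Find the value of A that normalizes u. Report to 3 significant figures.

A ≈ 0.0111

We need A² ∫|f|² dx = 1, taking the integral from −∞ to ∞.
With u = A·x^2·e^(−x²/(2σ²)), the integral evaluates to A²·[3·√(π)·σ^5/4].
Plugging in σ = 5.71 yields A = 0.01113.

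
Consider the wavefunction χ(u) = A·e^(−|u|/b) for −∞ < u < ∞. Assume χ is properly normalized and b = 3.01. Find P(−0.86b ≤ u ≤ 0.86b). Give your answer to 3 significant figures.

The probability is P = ∫ |χ|² du over [−0.86b, 0.86b].
The normalization integral ∫|χ|²du over the whole domain equals b·A², and A² cancels in the ratio.
By symmetry take twice the u ≥ 0 contribution in numerator and denominator; the 2's cancel. Let t = u/b; then A² and the length scale cancel, so P = ∫_{0}^{0.86} e^(-2·t) dt ÷ ∫_{0}^{∞} e^(-2·t) dt.
An antiderivative of e^(-2·t) is -e^(-2·t)/2; evaluating from 0 to 0.86 gives 1/2 - e^(-43/25)/2, while the full integral is 1/2.
Evaluating gives P = 0.8209.

P ≈ 0.821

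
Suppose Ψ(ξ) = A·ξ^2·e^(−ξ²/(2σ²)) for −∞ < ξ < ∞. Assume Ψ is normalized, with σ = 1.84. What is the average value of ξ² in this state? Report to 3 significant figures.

⟨ξ^2⟩ ≈ 8.46

By definition ⟨ξ²⟩ = ∫ ξ^2 |Ψ(ξ)|² dξ.
Since the A² factors cancel between numerator and denominator, ⟨ξ²⟩ = 5·σ^2/2.
Putting σ = 1.84 gives 8.464.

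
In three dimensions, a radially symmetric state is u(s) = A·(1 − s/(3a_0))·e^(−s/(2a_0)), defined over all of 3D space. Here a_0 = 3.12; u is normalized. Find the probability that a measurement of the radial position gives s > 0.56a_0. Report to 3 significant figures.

P ≈ 0.957

With dV = 4πs²ds, the probability is ∫|u|² dV over s > 0.56a_0.
A² is fixed by ∫₀^∞ 4πs²|u|² ds = 1, i.e. A² = (8·π·a_0^3/3)^(−1).
Let t = s/a_0; then A², 4π and the length scale all cancel, so P = ∫_{0.56}^{∞} t^2·(1 - t/3)^2·e^(-t) dt ÷ ∫_{0}^{∞} t^2·(1 - t/3)^2·e^(-t) dt.
Using ∫ t^2·(1 - t/3)^2·e^(-t) dt = (-t^4 + 2·t^3 - 3·t^2 - 6·t - 6)·e^(-t)/9, the numerator is ≈ 0.63772 and the denominator is 2/3.
Taking the ratio yields P = 0.9566.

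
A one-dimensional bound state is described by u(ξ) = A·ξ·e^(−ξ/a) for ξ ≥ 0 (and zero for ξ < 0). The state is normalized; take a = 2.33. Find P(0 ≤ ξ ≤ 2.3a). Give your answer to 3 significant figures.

P ≈ 0.837

The probability is P = ∫ |u|² dξ over [0, 2.3a].
With A² fixed by ∫|u|² = 1, i.e. A² = (a^3/4)^(−1), substitute and integrate.
Substituting t = ξ/a, A² and the length scale cancel in the ratio: P = ∫_{0}^{2.3} t^2·e^(-2·t) dt / ∫_{0}^{∞} t^2·e^(-2·t) dt.
An antiderivative of t^2·e^(-2·t) is -(2·t^2 + 2·t + 1)·e^(-2·t)/4; evaluating from 0 to 2.3 gives 1/4 - 809·e^(-23/5)/200, while the full integral is 1/4.
This works out to P = 0.8374.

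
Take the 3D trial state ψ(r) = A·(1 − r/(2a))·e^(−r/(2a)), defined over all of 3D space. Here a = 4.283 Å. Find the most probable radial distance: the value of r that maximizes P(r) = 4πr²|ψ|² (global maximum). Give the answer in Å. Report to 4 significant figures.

The maximum of P(r) = 4πr²|ψ|² occurs where its derivative vanishes.
Solving yields r = a·(√(5) + 3).
With a = 4.283, the most probable radial distance is 22.426 Å.

r ≈ 22.43 Å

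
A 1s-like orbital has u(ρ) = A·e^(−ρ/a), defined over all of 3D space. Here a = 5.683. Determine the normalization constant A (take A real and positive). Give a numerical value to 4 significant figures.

A ≈ 0.04164

Normalization requires ∫|u|² 4πρ² dρ = 1, integrated from 0 to ∞.
(Spherical symmetry: dV = 4πρ² dρ.)
Using ∫₀^∞ ρⁿ e^(−αρ) dρ = n!/αⁿ⁺¹, ∫|u|² 4πρ² dρ = A²·(π·a^3).
Plugging in a = 5.683 yields A = 0.041645.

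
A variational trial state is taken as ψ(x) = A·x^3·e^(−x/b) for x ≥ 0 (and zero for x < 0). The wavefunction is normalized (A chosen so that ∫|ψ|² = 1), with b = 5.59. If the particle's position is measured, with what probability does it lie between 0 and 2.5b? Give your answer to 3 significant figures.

P ≈ 0.238

P = ∫_{0}^{2.5b} |ψ(x)|² dx.
The normalization integral ∫|ψ|²dx over the whole domain equals 45·b^7/8·A², and A² cancels in the ratio.
Substituting u = x/b, A² and the length scale cancel in the ratio: P = ∫_{0}^{2.5} u^6·e^(-2·u) du / ∫_{0}^{∞} u^6·e^(-2·u) du.
An antiderivative of u^6·e^(-2·u) is -(4·u^6 + 12·u^5 + 30·u^4 + 60·u^3 + 90·u^2 + 90·u + 45)·e^(-2·u)/8; evaluating from 0 to 2.5 gives ≈ 1.3377, while the full integral is 45/8.
This works out to P = 0.2378.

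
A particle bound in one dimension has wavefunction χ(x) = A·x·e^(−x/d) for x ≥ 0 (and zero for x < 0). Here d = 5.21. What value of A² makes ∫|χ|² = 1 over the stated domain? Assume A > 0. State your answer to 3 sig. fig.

Normalization requires ∫|χ|² dx = 1, integrated from 0 to ∞.
Using ∫₀^∞ xⁿ e^(−αx) dx = n!/αⁿ⁺¹, with χ = A·x·e^(−x/d), the integral evaluates to A²·[d^3/4].
So A² = (d^3/4)^(−1).
Substituting d = 5.21 gives A² = 0.02828, so A = 0.1682.

A^2 ≈ 0.0283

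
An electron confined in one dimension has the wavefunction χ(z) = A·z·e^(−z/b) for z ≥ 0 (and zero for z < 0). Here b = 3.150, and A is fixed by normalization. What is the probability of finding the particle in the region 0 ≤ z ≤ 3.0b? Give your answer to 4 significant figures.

P ≈ 0.9380

P = ∫_{0}^{3.0b} |χ(z)|² dz.
Since A² = 1/(b^3/4), this is the region integral divided by the full normalization integral.
Let u = z/b; then A² and the length scale cancel, so P = ∫_{0}^{3.0} u^2·e^(-2·u) du ÷ ∫_{0}^{∞} u^2·e^(-2·u) du.
Using ∫ u^2·e^(-2·u) du = -(2·u^2 + 2·u + 1)·e^(-2·u)/4, the numerator is 1/4 - 25·e^(-6)/4 and the denominator is 1/4.
The result is P = 0.93803.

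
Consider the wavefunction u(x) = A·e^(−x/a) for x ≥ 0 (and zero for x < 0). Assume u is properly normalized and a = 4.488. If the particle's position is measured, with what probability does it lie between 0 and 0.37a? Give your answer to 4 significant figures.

|u|² is the probability density, so P = ∫_{0}^{0.37a} |u|² dx.
With A² fixed by ∫|u|² = 1, i.e. A² = (a/2)^(−1), substitute and integrate.
In terms of t = x/a (A² and the length scale cancel between numerator and denominator), P = [∫_{0}^{0.37} e^(-2·t) dt] / [∫_{0}^{∞} e^(-2·t) dt].
Using ∫ e^(-2·t) dt = -e^(-2·t)/2, the numerator is 1/2 - e^(-37/50)/2 and the denominator is 1/2.
The result is P = 0.52289.

P ≈ 0.5229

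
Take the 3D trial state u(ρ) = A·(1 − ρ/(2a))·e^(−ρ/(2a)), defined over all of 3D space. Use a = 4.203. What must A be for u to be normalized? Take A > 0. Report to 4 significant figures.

A ≈ 0.02315

Normalization requires ∫|u|² 4πρ² dρ = 1, integrated from 0 to ∞.
In 3D with spherical symmetry the volume element is 4πρ² dρ.
The integral (without the A² prefactor) comes out to 8·π·a^3.
So A² = (8·π·a^3)^(−1).
Substituting a = 4.203 gives A² = 0.00053590, so A = 0.023149.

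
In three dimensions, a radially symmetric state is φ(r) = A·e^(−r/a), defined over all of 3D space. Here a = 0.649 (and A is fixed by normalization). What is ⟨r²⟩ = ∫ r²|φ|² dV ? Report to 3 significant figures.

By definition ⟨r²⟩ = ∫ r^2 |φ(r)|² 4πr² dr.
The ratio of the moment integral to the normalization integral gives ⟨r²⟩ = 3·a^2.
With a = 0.649, ⟨r^2⟩ = 1.264.

⟨r^2⟩ ≈ 1.26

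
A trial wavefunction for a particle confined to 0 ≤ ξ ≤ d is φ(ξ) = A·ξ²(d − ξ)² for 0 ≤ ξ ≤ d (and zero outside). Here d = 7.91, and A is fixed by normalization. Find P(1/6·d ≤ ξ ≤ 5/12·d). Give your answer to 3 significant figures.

P ≈ 0.293

|φ|² is the probability density, so P = ∫_{1/6·d}^{5/12·d} |φ|² dξ.
With A² fixed by ∫|φ|² = 1, i.e. A² = (d^9/630)^(−1), substitute and integrate.
Substituting u = ξ/d, A² and the length scale cancel in the ratio: P = ∫_{1/6}^{5/12} u^4·(1 - u)^4 du / ∫_{0}^{1} u^4·(1 - u)^4 du.
An antiderivative of u^4·(1 - u)^4 is u^5·(70·u^4 - 315·u^3 + 540·u^2 - 420·u + 126)/630; evaluating from 1/6 to 5/12 gives ≈ 0.00046568, while the full integral is 1/630.
The result is P = 0.2934.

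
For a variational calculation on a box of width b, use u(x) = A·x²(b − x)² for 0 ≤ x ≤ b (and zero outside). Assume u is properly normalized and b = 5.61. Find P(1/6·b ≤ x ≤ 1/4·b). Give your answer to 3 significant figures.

P = ∫_{1/6·b}^{1/4·b} |u(x)|² dx.
Since A² = 1/(b^9/630), this is the region integral divided by the full normalization integral.
Let t = x/b; then A² and the length scale cancel, so P = ∫_{1/6}^{1/4} t^4·(1 - t)^4 dt ÷ ∫_{0}^{1} t^4·(1 - t)^4 dt.
Using ∫ t^4·(1 - t)^4 dt = t^5·(70·t^4 - 315·t^3 + 540·t^2 - 420·t + 126)/630, the numerator is ≈ 0.000063456 and the denominator is 1/630.
This works out to P = 0.03998.

P ≈ 0.0400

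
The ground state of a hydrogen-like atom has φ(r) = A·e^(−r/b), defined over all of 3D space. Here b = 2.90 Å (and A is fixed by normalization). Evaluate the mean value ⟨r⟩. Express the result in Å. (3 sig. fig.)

The expectation value is the |φ|²-weighted average of r: ∫ r|φ|² 4πr² dr.
Evaluating both integrals, ⟨r⟩ = 3·b/2.
With b = 2.90, ⟨r⟩ = 4.350.

⟨r⟩ ≈ 4.35 Å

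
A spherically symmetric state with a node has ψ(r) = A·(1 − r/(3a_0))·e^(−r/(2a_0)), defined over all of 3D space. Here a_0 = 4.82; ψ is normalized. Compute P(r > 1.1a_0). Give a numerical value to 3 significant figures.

Integrate the radial probability density 4πr²|ψ|² over r > 1.1a_0.
Normalization gives A² = 1/(8·π·a_0^3/3).
Substituting u = r/a_0, A², 4π and the length scale all cancel in the ratio: P = ∫_{1.1}^{∞} u^2·(1 - u/3)^2·e^(-u) du / ∫_{0}^{∞} u^2·(1 - u/3)^2·e^(-u) du.
With ∫ u^2·(1 - u/3)^2·e^(-u) du = (-u^4 + 2·u^3 - 3·u^2 - 6·u - 6)·e^(-u)/9 + C, the region integral is ≈ 0.55597 and the full one is 2/3.
Taking the ratio yields P = 0.8340.

P ≈ 0.834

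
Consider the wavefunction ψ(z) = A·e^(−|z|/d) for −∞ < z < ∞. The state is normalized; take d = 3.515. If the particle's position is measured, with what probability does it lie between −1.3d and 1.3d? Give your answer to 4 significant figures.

P ≈ 0.9257

P = ∫_{−1.3d}^{1.3d} |ψ(z)|² dz.
With A² fixed by ∫|ψ|² = 1, i.e. A² = (d)^(−1), substitute and integrate.
By symmetry take twice the z ≥ 0 contribution in numerator and denominator; the 2's cancel. Substituting u = z/d, A² and the length scale cancel in the ratio: P = ∫_{0}^{1.3} e^(-2·u) du / ∫_{0}^{∞} e^(-2·u) du.
Using ∫ e^(-2·u) du = -e^(-2·u)/2, the numerator is 1/2 - e^(-13/5)/2 and the denominator is 1/2.
This works out to P = 0.92573.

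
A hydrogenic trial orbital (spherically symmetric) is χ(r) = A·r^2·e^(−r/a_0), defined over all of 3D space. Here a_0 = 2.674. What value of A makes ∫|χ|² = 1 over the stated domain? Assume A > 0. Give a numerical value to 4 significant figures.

We need A² ∫|f|² 4πr² dr = 1, taking the integral from 0 to ∞.
The angular integral contributes 4π, leaving ∫₀^∞ r²|χ|² dr.
∫|χ|² 4πr² dr = A²·(45·π·a_0^7/2).
Plugging in a_0 = 2.674 yields A = 0.0038042.

A ≈ 0.003804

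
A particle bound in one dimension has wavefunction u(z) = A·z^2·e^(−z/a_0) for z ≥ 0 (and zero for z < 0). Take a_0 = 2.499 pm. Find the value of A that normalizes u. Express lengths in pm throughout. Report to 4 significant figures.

The normalization condition is ∫|u|² dz = 1 from 0 to ∞.
With ∫₀^∞ z^4 e^(−αz) dz = 4!/α^5, ∫|u|² dz = A²·(3·a_0^5/4).
So A² = (3·a_0^5/4)^(−1).
With a_0 = 2.499: A² = 0.013681 and A = 0.11696.

A ≈ 0.1170 pm^(-5/2)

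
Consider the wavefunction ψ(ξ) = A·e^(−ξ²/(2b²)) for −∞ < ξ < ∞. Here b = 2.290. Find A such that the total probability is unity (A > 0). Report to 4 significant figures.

Normalization requires ∫|ψ|² dξ = 1, integrated from −∞ to ∞.
Using the Gaussian integral ∫_{−∞}^{∞} e^(−αξ²) dξ = √(π/α), with ψ = A·e^(−ξ²/(2b²)), the integral evaluates to A²·[√(π)·b].
So A² = (√(π)·b)^(−1).
Plugging in b = 2.290 yields A = 0.49636.

A ≈ 0.4964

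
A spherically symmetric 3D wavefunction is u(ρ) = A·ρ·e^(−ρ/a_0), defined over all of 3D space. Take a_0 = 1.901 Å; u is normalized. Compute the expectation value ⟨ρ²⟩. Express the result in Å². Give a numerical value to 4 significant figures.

⟨ρ^2⟩ ≈ 27.10 Å^2

The expectation value is the |u|²-weighted average of ρ^2: ∫ ρ^2|u|² 4πρ² dρ.
With ∫₀^∞ ρ^6 e^(−αρ) dρ = 6!/α^7, since the A² factors cancel between numerator and denominator, ⟨ρ²⟩ = 15·a_0^2/2.
With a_0 = 1.901, ⟨ρ^2⟩ = 27.104.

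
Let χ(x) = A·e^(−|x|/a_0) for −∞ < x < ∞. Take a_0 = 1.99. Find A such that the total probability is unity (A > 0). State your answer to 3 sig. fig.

A ≈ 0.709

Require ∫ |χ|² dx = 1 over the whole domain.
Using ∫₀^∞ xⁿ e^(−αx) dx = n!/αⁿ⁺¹, ∫|χ|² dx = A²·(a_0).
Plugging in a_0 = 1.99 yields A = 0.7089.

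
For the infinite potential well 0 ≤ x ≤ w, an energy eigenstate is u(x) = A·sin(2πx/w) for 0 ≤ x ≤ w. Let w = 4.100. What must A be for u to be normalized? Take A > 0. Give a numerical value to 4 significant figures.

Require ∫ |u|² dx = 1 over the whole domain.
Using sin²θ = (1 − cos 2θ)/2, the integral (without the A² prefactor) comes out to w/2.
Setting this equal to 1 gives A² = 1/(w/2).
Plugging in w = 4.100 yields A = 0.69843.

A ≈ 0.6984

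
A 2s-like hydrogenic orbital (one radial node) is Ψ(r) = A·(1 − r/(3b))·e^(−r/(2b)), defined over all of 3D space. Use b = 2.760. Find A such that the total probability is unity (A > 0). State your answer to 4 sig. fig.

The normalization condition is ∫|Ψ|² 4πr² dr = 1 from 0 to ∞.
With Ψ = A·(1 − r/(3b))·e^(−r/(2b)), the integral evaluates to A²·[8·π·b^3/3].
Plugging in b = 2.760 yields A = 0.075349.

A ≈ 0.07535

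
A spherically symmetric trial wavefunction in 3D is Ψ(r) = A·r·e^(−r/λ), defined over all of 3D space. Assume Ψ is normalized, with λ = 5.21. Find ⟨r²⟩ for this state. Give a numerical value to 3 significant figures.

⟨r^2⟩ ≈ 204

The expectation value is the |Ψ|²-weighted average of r^2: ∫ r^2|Ψ|² 4πr² dr.
Since the A² factors cancel between numerator and denominator, ⟨r²⟩ = 15·λ^2/2.
With λ = 5.21, ⟨r^2⟩ = 203.6.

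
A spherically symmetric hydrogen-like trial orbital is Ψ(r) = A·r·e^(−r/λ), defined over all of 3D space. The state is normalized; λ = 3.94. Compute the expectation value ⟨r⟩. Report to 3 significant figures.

⟨r⟩ ≈ 9.85

⟨r⟩ = ∫ r |Ψ|² 4πr² dr over the full domain.
With ∫₀^∞ r^5 e^(−αr) dr = 5!/α^6, since the A² factors cancel between numerator and denominator, ⟨r⟩ = 5·λ/2.
Putting λ = 3.94 gives 9.850.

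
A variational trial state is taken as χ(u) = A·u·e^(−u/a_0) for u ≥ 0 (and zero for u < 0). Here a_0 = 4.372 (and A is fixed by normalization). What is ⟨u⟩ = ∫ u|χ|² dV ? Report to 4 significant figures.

⟨u⟩ = ∫ u |χ|² du over the full domain.
Recall ∫₀^∞ u^m e^(−u/β) du = m!·β^(m+1), the ratio of the moment integral to the normalization integral gives ⟨u⟩ = 3·a_0/2.
Putting a_0 = 4.372 gives 6.5580.

⟨u⟩ ≈ 6.558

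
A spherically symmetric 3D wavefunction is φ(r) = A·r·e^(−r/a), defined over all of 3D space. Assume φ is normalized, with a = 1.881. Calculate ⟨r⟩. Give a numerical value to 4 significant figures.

The expectation value is the |φ|²-weighted average of r: ∫ r|φ|² 4πr² dr.
Evaluating both integrals, ⟨r⟩ = 5·a/2.
Putting a = 1.881 gives 4.7025.

⟨r⟩ ≈ 4.703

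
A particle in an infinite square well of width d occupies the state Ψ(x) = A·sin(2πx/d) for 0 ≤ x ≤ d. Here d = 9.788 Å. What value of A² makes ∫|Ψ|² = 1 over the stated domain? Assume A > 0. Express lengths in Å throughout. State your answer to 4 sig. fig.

A^2 ≈ 0.2043 Å^(-1)

Normalization requires ∫|Ψ|² dx = 1, integrated from 0 to d.
With ∫₀^d sin²(nπx/d) dx = d/2, with Ψ = A·sin(2πx/d), the integral evaluates to A²·[d/2].
Hence A² = 1/[d/2].
Plugging in d = 9.788 yields A = 0.45203.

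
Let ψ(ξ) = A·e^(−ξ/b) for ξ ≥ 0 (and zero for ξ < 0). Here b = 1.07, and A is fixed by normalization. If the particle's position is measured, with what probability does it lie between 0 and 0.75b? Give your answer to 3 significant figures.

P ≈ 0.777

The probability is P = ∫ |ψ|² dξ over [0, 0.75b].
With A² fixed by ∫|ψ|² = 1, i.e. A² = (b/2)^(−1), substitute and integrate.
Let u = ξ/b; then A² and the length scale cancel, so P = ∫_{0}^{0.75} e^(-2·u) du ÷ ∫_{0}^{∞} e^(-2·u) du.
Using ∫ e^(-2·u) du = -e^(-2·u)/2, the numerator is 1/2 - e^(-3/2)/2 and the denominator is 1/2.
This works out to P = 0.7769.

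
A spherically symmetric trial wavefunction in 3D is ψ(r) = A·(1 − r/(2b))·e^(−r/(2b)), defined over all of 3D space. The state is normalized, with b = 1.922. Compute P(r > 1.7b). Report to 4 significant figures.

P ≈ 0.9479

With dV = 4πr²dr, the probability is ∫|ψ|² dV over r > 1.7b.
Normalization gives A² = 1/(8·π·b^3).
In terms of u = r/b (A², 4π and the length scale all cancel between numerator and denominator), P = [∫_{1.7}^{∞} u^2·(1 - u/2)^2·e^(-u) du] / [∫_{0}^{∞} u^2·(1 - u/2)^2·e^(-u) du].
With ∫ u^2·(1 - u/2)^2·e^(-u) du = -(u^4/4 + u^2 + 2·u + 2)·e^(-u) + C, the region integral is ≈ 1.89589 and the full one is 2.
Taking the ratio yields P = 0.94795.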